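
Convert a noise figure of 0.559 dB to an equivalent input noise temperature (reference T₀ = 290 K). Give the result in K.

39.8 K

F = 10^(0.559/10) = 1.13737
T_e = (F − 1)·T₀ = (1.13737 − 1) × 290 = 39.8 K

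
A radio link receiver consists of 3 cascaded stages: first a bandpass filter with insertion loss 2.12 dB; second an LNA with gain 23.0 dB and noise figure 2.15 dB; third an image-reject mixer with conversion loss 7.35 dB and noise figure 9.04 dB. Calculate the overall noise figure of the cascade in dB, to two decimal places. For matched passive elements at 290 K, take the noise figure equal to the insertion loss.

4.36 dB

Convert to linear (a loss of L dB is a gain of −L dB): F_i = 10^(NF_i/10), G_i = 10^(G_i,dB/10)
  Stage 1: F_1 = 10^(2.12/10) = 1.629, G_1 = 10^(−2.12/10) = 0.6138
  Stage 2: F_2 = 10^(2.15/10) = 1.641, G_2 = 10^(23.0/10) = 199.5
  Stage 3: F_3 = 10^(9.04/10) = 8.017, G_3 = 10^(−7.35/10) = 0.1841
Friis cascade:
  F = 1.629 + (1.641 − 1)/0.6138 + (8.017 − 1)/122.5 = 2.730
NF = 10 log₁₀(2.730) = 4.36 dB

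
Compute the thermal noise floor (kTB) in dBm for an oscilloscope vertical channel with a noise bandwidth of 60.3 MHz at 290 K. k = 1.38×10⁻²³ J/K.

−96.2 dBm

P_n = kTB = 1.38×10⁻²³ × 290 × 6.03×10⁷ = 2.41×10⁻¹³ W
In dBm: 10 log₁₀(2.41×10⁻¹³ / 10⁻³) = −96.2 dBm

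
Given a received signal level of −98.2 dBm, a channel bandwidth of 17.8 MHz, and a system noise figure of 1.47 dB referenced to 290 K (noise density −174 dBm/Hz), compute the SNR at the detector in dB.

Noise floor: N = −174 + 10 log₁₀(B) + NF
10 log₁₀(1.78×10⁷) = 72.5 dB
N = −174 + 72.5 + 1.47 = −100.03 dBm
SNR = P_sig − N = −98.2 − (−100.03) = 1.83 dB → 1.8 dB

1.8 dB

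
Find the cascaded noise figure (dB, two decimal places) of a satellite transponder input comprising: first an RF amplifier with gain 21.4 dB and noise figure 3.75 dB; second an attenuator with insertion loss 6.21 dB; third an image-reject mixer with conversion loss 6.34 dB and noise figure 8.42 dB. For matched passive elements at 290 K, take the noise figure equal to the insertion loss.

Convert to linear (a loss of L dB is a gain of −L dB): F_i = 10^(NF_i/10), G_i = 10^(G_i,dB/10)
  Stage 1: F_1 = 10^(3.75/10) = 2.371, G_1 = 10^(21.4/10) = 138.0
  Stage 2: F_2 = 10^(6.21/10) = 4.178, G_2 = 10^(−6.21/10) = 0.2393
  Stage 3: F_3 = 10^(8.42/10) = 6.950, G_3 = 10^(−6.34/10) = 0.2323
Friis cascade:
  F = 2.371 + (4.178 − 1)/138.0 + (6.950 − 1)/33.04 = 2.575
NF = 10 log₁₀(2.575) = 4.11 dB

4.11 dB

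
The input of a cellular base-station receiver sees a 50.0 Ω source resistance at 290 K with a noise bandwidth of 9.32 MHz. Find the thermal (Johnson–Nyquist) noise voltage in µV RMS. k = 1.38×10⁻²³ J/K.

V_n = √(4kTRB)
4kTRB = 4 × 1.38×10⁻²³ × 290 × 5.00×10¹ × 9.32×10⁶ = 7.46×10⁻¹² V²
V_n = √(7.46×10⁻¹²) = 2.73×10⁻⁶ V = 2.73 µV

2.73 µV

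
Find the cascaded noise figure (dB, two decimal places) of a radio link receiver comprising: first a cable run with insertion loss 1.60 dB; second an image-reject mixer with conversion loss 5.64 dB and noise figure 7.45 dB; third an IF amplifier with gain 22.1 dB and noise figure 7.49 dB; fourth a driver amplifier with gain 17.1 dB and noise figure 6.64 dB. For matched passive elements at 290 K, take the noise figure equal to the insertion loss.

15.13 dB

Convert to linear (a loss of L dB is a gain of −L dB): F_i = 10^(NF_i/10), G_i = 10^(G_i,dB/10)
  Stage 1: F_1 = 10^(1.60/10) = 1.445, G_1 = 10^(−1.60/10) = 0.6918
  Stage 2: F_2 = 10^(7.45/10) = 5.559, G_2 = 10^(−5.64/10) = 0.2729
  Stage 3: F_3 = 10^(7.49/10) = 5.610, G_3 = 10^(22.1/10) = 162.2
  Stage 4: F_4 = 10^(6.64/10) = 4.613, G_4 = 10^(17.1/10) = 51.29
Friis cascade:
  F = 1.445 + (5.559 − 1)/0.6918 + (5.610 − 1)/0.1888 + (4.613 − 1)/30.62 = 32.57
NF = 10 log₁₀(32.57) = 15.13 dB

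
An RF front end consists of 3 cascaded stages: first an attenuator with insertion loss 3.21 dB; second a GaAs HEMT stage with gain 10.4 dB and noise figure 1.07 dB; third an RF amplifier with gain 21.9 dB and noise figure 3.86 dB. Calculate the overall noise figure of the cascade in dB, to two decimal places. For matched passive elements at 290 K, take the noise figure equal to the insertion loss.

Convert to linear (a loss of L dB is a gain of −L dB): F_i = 10^(NF_i/10), G_i = 10^(G_i,dB/10)
  Stage 1: F_1 = 10^(3.21/10) = 2.094, G_1 = 10^(−3.21/10) = 0.4775
  Stage 2: F_2 = 10^(1.07/10) = 1.279, G_2 = 10^(10.4/10) = 10.96
  Stage 3: F_3 = 10^(3.86/10) = 2.432, G_3 = 10^(21.9/10) = 154.9
Friis cascade:
  F = 2.094 + (1.279 − 1)/0.4775 + (2.432 − 1)/5.236 = 2.953
NF = 10 log₁₀(2.953) = 4.70 dB

4.70 dB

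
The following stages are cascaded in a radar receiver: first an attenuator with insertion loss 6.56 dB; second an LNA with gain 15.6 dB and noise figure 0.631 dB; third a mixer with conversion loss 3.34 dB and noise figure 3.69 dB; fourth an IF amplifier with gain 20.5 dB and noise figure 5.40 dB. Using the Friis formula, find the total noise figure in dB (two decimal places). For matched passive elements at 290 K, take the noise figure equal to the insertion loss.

Convert to linear (a loss of L dB is a gain of −L dB): F_i = 10^(NF_i/10), G_i = 10^(G_i,dB/10)
  Stage 1: F_1 = 10^(6.56/10) = 4.529, G_1 = 10^(−6.56/10) = 0.2208
  Stage 2: F_2 = 10^(0.631/10) = 1.156, G_2 = 10^(15.6/10) = 36.31
  Stage 3: F_3 = 10^(3.69/10) = 2.339, G_3 = 10^(−3.34/10) = 0.4634
  Stage 4: F_4 = 10^(5.40/10) = 3.467, G_4 = 10^(20.5/10) = 112.2
Friis cascade:
  F = 4.529 + (1.156 − 1)/0.2208 + (2.339 − 1)/8.017 + (3.467 − 1)/3.715 = 6.068
NF = 10 log₁₀(6.068) = 7.83 dB

7.83 dB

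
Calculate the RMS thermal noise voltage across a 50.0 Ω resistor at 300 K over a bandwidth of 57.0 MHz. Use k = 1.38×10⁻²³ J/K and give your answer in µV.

V_n = √(4kTRB)
4kTRB = 4 × 1.38×10⁻²³ × 300 × 5.00×10¹ × 5.70×10⁷ = 4.72×10⁻¹¹ V²
V_n = √(4.72×10⁻¹¹) = 6.87×10⁻⁶ V = 6.87 µV

6.87 µV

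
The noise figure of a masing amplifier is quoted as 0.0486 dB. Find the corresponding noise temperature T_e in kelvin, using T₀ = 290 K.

F = 10^(0.0486/10) = 1.01125
T_e = (F − 1)·T₀ = (1.01125 − 1) × 290 = 3.26 K

3.26 K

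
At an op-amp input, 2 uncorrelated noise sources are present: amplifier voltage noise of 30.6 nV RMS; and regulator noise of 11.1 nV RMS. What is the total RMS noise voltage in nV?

32.6 nV

Uncorrelated sources add in power (mean-square): V_tot = √(ΣV_i²)
V_tot = √[(3.06×10⁻⁸)² + (1.11×10⁻⁸)²] = 3.26×10⁻⁸ V = 32.6 nV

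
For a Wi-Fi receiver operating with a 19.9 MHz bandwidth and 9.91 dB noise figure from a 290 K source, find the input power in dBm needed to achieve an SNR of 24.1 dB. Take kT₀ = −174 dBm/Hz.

−67.0 dBm

Sensitivity = −174 + 10 log₁₀(B) + NF + SNR_min
= −174 + 72.99 + 9.91 + 24.1
= −67.00 dBm → −67.0 dBm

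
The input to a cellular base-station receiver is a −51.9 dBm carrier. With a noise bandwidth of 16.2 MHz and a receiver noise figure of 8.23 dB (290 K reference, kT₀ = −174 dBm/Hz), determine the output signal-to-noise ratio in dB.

41.8 dB

Noise floor: N = −174 + 10 log₁₀(B) + NF
10 log₁₀(1.62×10⁷) = 72.1 dB
N = −174 + 72.1 + 8.23 = −93.67 dBm
SNR = P_sig − N = −51.9 − (−93.67) = 41.77 dB → 41.8 dB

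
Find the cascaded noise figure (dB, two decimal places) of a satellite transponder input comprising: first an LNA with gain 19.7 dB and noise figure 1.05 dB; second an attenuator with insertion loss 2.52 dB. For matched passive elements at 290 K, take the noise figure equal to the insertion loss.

Convert to linear (a loss of L dB is a gain of −L dB): F_i = 10^(NF_i/10), G_i = 10^(G_i,dB/10)
  Stage 1: F_1 = 10^(1.05/10) = 1.274, G_1 = 10^(19.7/10) = 93.33
  Stage 2: F_2 = 10^(2.52/10) = 1.786, G_2 = 10^(−2.52/10) = 0.5598
Friis cascade:
  F = 1.274 + (1.786 − 1)/93.33 = 1.282
NF = 10 log₁₀(1.282) = 1.08 dB

1.08 dB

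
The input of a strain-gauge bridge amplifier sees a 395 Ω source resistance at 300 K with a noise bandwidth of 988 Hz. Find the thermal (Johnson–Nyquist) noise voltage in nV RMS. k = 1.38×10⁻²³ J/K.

V_n = √(4kTRB)
4kTRB = 4 × 1.38×10⁻²³ × 300 × 3.95×10² × 9.88×10² = 6.46×10⁻¹⁵ V²
V_n = √(6.46×10⁻¹⁵) = 8.04×10⁻⁸ V = 80.4 nV

80.4 nV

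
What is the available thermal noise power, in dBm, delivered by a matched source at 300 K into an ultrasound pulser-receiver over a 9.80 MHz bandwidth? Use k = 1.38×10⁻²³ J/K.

−103.9 dBm

P_n = kTB = 1.38×10⁻²³ × 300 × 9.80×10⁶ = 4.06×10⁻¹⁴ W
In dBm: 10 log₁₀(4.06×10⁻¹⁴ / 10⁻³) = −103.9 dBm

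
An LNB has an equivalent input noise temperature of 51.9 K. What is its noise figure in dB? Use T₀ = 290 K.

F = 1 + T_e/T₀ = 1 + 51.9/290 = 1.17897
NF = 10 log₁₀(1.17897) = 0.715 dB

0.715 dB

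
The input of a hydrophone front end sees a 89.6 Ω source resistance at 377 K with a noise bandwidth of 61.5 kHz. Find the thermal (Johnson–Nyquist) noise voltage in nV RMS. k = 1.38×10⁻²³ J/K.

339 nV

V_n = √(4kTRB)
4kTRB = 4 × 1.38×10⁻²³ × 377 × 8.96×10¹ × 6.15×10⁴ = 1.15×10⁻¹³ V²
V_n = √(1.15×10⁻¹³) = 3.39×10⁻⁷ V = 339 nV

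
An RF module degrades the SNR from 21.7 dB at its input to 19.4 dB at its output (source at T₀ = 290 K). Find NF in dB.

2.3 dB

NF (dB) = SNR_in(dB) − SNR_out(dB) when the source is at T₀
NF = 21.7 − 19.4 = 2.3 dB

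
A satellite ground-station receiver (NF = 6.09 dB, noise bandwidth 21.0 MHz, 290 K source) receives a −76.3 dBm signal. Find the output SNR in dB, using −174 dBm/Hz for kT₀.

Noise floor: N = −174 + 10 log₁₀(B) + NF
10 log₁₀(2.10×10⁷) = 73.22 dB
N = −174 + 73.22 + 6.09 = −94.69 dBm
SNR = P_sig − N = −76.3 − (−94.69) = 18.39 dB → 18.4 dB

18.4 dB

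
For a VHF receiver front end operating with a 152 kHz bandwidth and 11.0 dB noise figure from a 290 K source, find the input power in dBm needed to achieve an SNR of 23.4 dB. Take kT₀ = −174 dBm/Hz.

Sensitivity = −174 + 10 log₁₀(B) + NF + SNR_min
= −174 + 51.82 + 11.0 + 23.4
= −87.78 dBm → −87.8 dBm

−87.8 dBm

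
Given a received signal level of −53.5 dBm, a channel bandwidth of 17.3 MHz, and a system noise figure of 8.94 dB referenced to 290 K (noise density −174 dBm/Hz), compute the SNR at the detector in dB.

39.2 dB

Noise floor: N = −174 + 10 log₁₀(B) + NF
10 log₁₀(1.73×10⁷) = 72.38 dB
N = −174 + 72.38 + 8.94 = −92.68 dBm
SNR = P_sig − N = −53.5 − (−92.68) = 39.18 dB → 39.2 dB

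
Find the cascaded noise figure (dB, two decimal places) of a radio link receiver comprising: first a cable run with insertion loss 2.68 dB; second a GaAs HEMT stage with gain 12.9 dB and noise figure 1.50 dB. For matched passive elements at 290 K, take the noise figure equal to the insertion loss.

Convert to linear (a loss of L dB is a gain of −L dB): F_i = 10^(NF_i/10), G_i = 10^(G_i,dB/10)
  Stage 1: F_1 = 10^(2.68/10) = 1.854, G_1 = 10^(−2.68/10) = 0.5395
  Stage 2: F_2 = 10^(1.50/10) = 1.413, G_2 = 10^(12.9/10) = 19.50
Friis cascade:
  F = 1.854 + (1.413 − 1)/0.5395 = 2.618
NF = 10 log₁₀(2.618) = 4.18 dB

4.18 dB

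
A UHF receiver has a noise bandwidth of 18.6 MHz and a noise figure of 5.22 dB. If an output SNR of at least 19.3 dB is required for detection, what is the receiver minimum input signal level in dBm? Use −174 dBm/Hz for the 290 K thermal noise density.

−76.8 dBm

Sensitivity = −174 + 10 log₁₀(B) + NF + SNR_min
= −174 + 72.7 + 5.22 + 19.3
= −76.78 dBm → −76.8 dBm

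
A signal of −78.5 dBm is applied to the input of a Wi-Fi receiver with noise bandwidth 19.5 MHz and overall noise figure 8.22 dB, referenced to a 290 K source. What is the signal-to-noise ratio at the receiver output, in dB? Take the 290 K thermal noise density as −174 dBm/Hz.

Noise floor: N = −174 + 10 log₁₀(B) + NF
10 log₁₀(1.95×10⁷) = 72.9 dB
N = −174 + 72.9 + 8.22 = −92.88 dBm
SNR = P_sig − N = −78.5 − (−92.88) = 14.38 dB → 14.4 dB

14.4 dB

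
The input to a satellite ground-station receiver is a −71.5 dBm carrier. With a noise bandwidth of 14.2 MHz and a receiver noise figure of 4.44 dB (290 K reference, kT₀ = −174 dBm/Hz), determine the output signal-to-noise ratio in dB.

26.5 dB

Noise floor: N = −174 + 10 log₁₀(B) + NF
10 log₁₀(1.42×10⁷) = 71.52 dB
N = −174 + 71.52 + 4.44 = −98.04 dBm
SNR = P_sig − N = −71.5 − (−98.04) = 26.54 dB → 26.5 dB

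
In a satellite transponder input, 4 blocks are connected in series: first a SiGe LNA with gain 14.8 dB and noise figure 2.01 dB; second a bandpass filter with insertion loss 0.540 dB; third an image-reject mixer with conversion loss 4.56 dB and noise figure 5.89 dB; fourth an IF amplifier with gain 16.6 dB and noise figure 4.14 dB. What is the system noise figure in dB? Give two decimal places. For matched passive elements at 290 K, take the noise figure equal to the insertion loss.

Convert to linear (a loss of L dB is a gain of −L dB): F_i = 10^(NF_i/10), G_i = 10^(G_i,dB/10)
  Stage 1: F_1 = 10^(2.01/10) = 1.589, G_1 = 10^(14.8/10) = 30.20
  Stage 2: F_2 = 10^(0.540/10) = 1.132, G_2 = 10^(−0.540/10) = 0.8831
  Stage 3: F_3 = 10^(5.89/10) = 3.882, G_3 = 10^(−4.56/10) = 0.3499
  Stage 4: F_4 = 10^(4.14/10) = 2.594, G_4 = 10^(16.6/10) = 45.71
Friis cascade:
  F = 1.589 + (1.132 − 1)/30.20 + (3.882 − 1)/26.67 + (2.594 − 1)/9.333 = 1.872
NF = 10 log₁₀(1.872) = 2.72 dB

2.72 dB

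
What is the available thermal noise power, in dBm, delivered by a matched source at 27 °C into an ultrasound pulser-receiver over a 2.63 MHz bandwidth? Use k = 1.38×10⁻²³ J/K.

−109.6 dBm

T = 27 °C + 273.15 = 300.15 K
P_n = kTB = 1.38×10⁻²³ × 300.15 × 2.63×10⁶ = 1.09×10⁻¹⁴ W
In dBm: 10 log₁₀(1.09×10⁻¹⁴ / 10⁻³) = −109.6 dBm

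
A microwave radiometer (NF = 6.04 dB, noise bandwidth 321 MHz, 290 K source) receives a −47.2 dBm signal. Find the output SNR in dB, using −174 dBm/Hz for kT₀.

Noise floor: N = −174 + 10 log₁₀(B) + NF
10 log₁₀(3.21×10⁸) = 85.07 dB
N = −174 + 85.07 + 6.04 = −82.89 dBm
SNR = P_sig − N = −47.2 − (−82.89) = 35.69 dB → 35.7 dB

35.7 dB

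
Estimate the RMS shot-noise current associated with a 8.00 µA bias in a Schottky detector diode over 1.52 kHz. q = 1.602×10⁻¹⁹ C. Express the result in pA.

I_n = √(2qI·B)
2qI·B = 2 × 1.602×10⁻¹⁹ × 8.00×10⁻⁶ × 1.52×10³ = 3.90×10⁻²¹ A²
I_n = √(3.90×10⁻²¹) = 6.24×10⁻¹¹ A = 62.4 pA

62.4 pA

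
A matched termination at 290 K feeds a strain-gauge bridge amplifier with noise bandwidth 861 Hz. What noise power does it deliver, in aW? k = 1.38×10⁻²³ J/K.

P_n = kTB = 1.38×10⁻²³ × 290 × 8.61×10² = 3.45×10⁻¹⁸ W = 3.45 aW

3.45 aW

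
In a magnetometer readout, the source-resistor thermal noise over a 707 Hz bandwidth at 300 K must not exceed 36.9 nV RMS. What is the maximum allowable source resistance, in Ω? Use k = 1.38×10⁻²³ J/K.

116 Ω

Johnson–Nyquist: V_n = √(4kTRB) ⇒ R = V_n² / (4kTB)
4kTB = 4 × 1.38×10⁻²³ × 300 × 7.07×10² = 1.17×10⁻¹⁷
R = (3.69×10⁻⁸)² / 1.17×10⁻¹⁷ = 1.16×10² Ω = 116 Ω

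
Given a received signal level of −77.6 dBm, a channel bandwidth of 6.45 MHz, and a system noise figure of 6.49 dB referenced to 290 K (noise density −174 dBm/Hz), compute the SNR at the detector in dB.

21.8 dB

Noise floor: N = −174 + 10 log₁₀(B) + NF
10 log₁₀(6.45×10⁶) = 68.1 dB
N = −174 + 68.1 + 6.49 = −99.41 dBm
SNR = P_sig − N = −77.6 − (−99.41) = 21.81 dB → 21.8 dB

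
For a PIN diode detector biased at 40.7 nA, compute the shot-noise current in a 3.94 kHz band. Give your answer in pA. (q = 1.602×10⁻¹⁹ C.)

I_n = √(2qI·B)
2qI·B = 2 × 1.602×10⁻¹⁹ × 4.07×10⁻⁸ × 3.94×10³ = 5.14×10⁻²³ A²
I_n = √(5.14×10⁻²³) = 7.17×10⁻¹² A = 7.17 pA

7.17 pA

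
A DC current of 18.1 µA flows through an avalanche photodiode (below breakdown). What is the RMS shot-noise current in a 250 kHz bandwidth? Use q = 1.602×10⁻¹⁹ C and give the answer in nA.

1.20 nA

I_n = √(2qI·B)
2qI·B = 2 × 1.602×10⁻¹⁹ × 1.81×10⁻⁵ × 2.50×10⁵ = 1.45×10⁻¹⁸ A²
I_n = √(1.45×10⁻¹⁸) = 1.20×10⁻⁹ A = 1.20 nA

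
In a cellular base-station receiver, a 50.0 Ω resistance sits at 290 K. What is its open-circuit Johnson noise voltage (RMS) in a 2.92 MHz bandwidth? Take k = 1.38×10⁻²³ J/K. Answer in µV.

1.53 µV

V_n = √(4kTRB)
4kTRB = 4 × 1.38×10⁻²³ × 290 × 5.00×10¹ × 2.92×10⁶ = 2.34×10⁻¹² V²
V_n = √(2.34×10⁻¹²) = 1.53×10⁻⁶ V = 1.53 µV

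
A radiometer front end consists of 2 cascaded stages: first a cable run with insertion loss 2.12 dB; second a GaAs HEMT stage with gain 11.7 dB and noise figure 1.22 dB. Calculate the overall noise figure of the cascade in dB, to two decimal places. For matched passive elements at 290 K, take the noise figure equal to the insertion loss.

Convert to linear (a loss of L dB is a gain of −L dB): F_i = 10^(NF_i/10), G_i = 10^(G_i,dB/10)
  Stage 1: F_1 = 10^(2.12/10) = 1.629, G_1 = 10^(−2.12/10) = 0.6138
  Stage 2: F_2 = 10^(1.22/10) = 1.324, G_2 = 10^(11.7/10) = 14.79
Friis cascade:
  F = 1.629 + (1.324 − 1)/0.6138 = 2.158
NF = 10 log₁₀(2.158) = 3.34 dB

3.34 dB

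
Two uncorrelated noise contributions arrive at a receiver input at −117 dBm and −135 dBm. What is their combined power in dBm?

Convert to linear, add, convert back:
P₁ = 2.00×10⁻¹⁵ W, P₂ = 3.16×10⁻¹⁷ W
P_tot = 2.03×10⁻¹⁵ W → 10 log₁₀(P_tot / 10⁻³) = −116.9 dBm

−116.9 dBm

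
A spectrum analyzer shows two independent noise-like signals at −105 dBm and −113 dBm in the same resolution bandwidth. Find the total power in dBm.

−104.4 dBm

Convert to linear, add, convert back:
P₁ = 3.16×10⁻¹⁴ W, P₂ = 5.01×10⁻¹⁵ W
P_tot = 3.66×10⁻¹⁴ W → 10 log₁₀(P_tot / 10⁻³) = −104.4 dBm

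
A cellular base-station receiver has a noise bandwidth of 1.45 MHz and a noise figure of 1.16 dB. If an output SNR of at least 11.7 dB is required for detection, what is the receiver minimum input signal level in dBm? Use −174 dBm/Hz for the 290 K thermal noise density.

Sensitivity = −174 + 10 log₁₀(B) + NF + SNR_min
= −174 + 61.61 + 1.16 + 11.7
= −99.53 dBm → −99.5 dBm

−99.5 dBm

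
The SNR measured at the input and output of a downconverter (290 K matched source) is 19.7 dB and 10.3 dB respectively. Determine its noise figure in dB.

9.4 dB

NF (dB) = SNR_in(dB) − SNR_out(dB) when the source is at T₀
NF = 19.7 − 10.3 = 9.4 dB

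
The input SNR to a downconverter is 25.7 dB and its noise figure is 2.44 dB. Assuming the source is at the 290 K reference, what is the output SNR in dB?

By definition F = SNR_in/SNR_out, so in dB: SNR_out = SNR_in − NF
SNR_out = 25.7 − 2.44 = 23.26 dB

23.26 dB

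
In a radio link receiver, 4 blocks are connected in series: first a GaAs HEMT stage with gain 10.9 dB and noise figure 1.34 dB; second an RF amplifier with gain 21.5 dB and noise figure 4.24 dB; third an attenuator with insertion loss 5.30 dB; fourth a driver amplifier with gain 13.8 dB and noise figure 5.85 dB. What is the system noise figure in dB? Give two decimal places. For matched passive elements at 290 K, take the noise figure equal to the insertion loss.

Convert to linear (a loss of L dB is a gain of −L dB): F_i = 10^(NF_i/10), G_i = 10^(G_i,dB/10)
  Stage 1: F_1 = 10^(1.34/10) = 1.361, G_1 = 10^(10.9/10) = 12.30
  Stage 2: F_2 = 10^(4.24/10) = 2.655, G_2 = 10^(21.5/10) = 141.3
  Stage 3: F_3 = 10^(5.30/10) = 3.388, G_3 = 10^(−5.30/10) = 0.2951
  Stage 4: F_4 = 10^(5.85/10) = 3.846, G_4 = 10^(13.8/10) = 23.99
Friis cascade:
  F = 1.361 + (2.655 − 1)/12.30 + (3.388 − 1)/1738 + (3.846 − 1)/512.9 = 1.503
NF = 10 log₁₀(1.503) = 1.77 dB

1.77 dB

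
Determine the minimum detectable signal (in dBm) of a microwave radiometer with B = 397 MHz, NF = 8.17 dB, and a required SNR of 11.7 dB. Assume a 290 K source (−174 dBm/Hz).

−68.1 dBm

Sensitivity = −174 + 10 log₁₀(B) + NF + SNR_min
= −174 + 85.99 + 8.17 + 11.7
= −68.14 dBm → −68.1 dBm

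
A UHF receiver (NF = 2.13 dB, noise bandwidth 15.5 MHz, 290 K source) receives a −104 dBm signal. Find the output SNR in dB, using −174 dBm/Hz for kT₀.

Noise floor: N = −174 + 10 log₁₀(B) + NF
10 log₁₀(1.55×10⁷) = 71.9 dB
N = −174 + 71.9 + 2.13 = −99.97 dBm
SNR = P_sig − N = −104 − (−99.97) = −4.03 dB → −4.0 dB

−4.0 dB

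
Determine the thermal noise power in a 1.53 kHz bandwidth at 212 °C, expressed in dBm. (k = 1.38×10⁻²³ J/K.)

−139.9 dBm

T = 212 °C + 273.15 = 485.15 K
P_n = kTB = 1.38×10⁻²³ × 485.15 × 1.53×10³ = 1.02×10⁻¹⁷ W
In dBm: 10 log₁₀(1.02×10⁻¹⁷ / 10⁻³) = −139.9 dBm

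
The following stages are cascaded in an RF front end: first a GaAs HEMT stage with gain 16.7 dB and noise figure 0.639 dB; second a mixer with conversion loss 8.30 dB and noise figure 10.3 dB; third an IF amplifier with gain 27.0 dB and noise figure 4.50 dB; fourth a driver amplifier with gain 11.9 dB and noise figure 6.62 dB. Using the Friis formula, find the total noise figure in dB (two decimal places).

Convert to linear (a loss of L dB is a gain of −L dB): F_i = 10^(NF_i/10), G_i = 10^(G_i,dB/10)
  Stage 1: F_1 = 10^(0.639/10) = 1.159, G_1 = 10^(16.7/10) = 46.77
  Stage 2: F_2 = 10^(10.3/10) = 10.72, G_2 = 10^(−8.30/10) = 0.1479
  Stage 3: F_3 = 10^(4.50/10) = 2.818, G_3 = 10^(27.0/10) = 501.2
  Stage 4: F_4 = 10^(6.62/10) = 4.592, G_4 = 10^(11.9/10) = 15.49
Friis cascade:
  F = 1.159 + (10.72 − 1)/46.77 + (2.818 − 1)/6.918 + (4.592 − 1)/3467 = 1.630
NF = 10 log₁₀(1.630) = 2.12 dB

2.12 dB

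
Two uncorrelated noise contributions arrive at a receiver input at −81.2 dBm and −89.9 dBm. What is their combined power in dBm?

Convert to linear, add, convert back:
P₁ = 7.59×10⁻¹² W, P₂ = 1.02×10⁻¹² W
P_tot = 8.61×10⁻¹² W → 10 log₁₀(P_tot / 10⁻³) = −80.7 dBm

−80.7 dBm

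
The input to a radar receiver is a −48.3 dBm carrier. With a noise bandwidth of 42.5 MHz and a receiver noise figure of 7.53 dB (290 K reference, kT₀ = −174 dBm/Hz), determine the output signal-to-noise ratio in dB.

Noise floor: N = −174 + 10 log₁₀(B) + NF
10 log₁₀(4.25×10⁷) = 76.28 dB
N = −174 + 76.28 + 7.53 = −90.19 dBm
SNR = P_sig − N = −48.3 − (−90.19) = 41.89 dB → 41.9 dB

41.9 dB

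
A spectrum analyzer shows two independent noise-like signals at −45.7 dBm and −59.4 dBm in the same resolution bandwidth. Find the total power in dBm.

−45.5 dBm

Convert to linear, add, convert back:
P₁ = 2.69×10⁻⁸ W, P₂ = 1.15×10⁻⁹ W
P_tot = 2.81×10⁻⁸ W → 10 log₁₀(P_tot / 10⁻³) = −45.5 dBm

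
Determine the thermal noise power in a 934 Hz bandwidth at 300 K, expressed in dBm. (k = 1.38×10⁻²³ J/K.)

P_n = kTB = 1.38×10⁻²³ × 300 × 9.34×10² = 3.87×10⁻¹⁸ W
In dBm: 10 log₁₀(3.87×10⁻¹⁸ / 10⁻³) = −144.1 dBm

−144.1 dBm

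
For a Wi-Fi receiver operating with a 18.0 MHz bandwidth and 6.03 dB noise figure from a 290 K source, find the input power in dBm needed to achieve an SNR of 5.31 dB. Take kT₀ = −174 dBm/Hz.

Sensitivity = −174 + 10 log₁₀(B) + NF + SNR_min
= −174 + 72.55 + 6.03 + 5.31
= −90.11 dBm → −90.1 dBm

−90.1 dBm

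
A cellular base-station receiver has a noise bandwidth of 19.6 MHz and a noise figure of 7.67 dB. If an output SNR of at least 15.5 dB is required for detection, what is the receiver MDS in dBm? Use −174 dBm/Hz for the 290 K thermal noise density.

Sensitivity = −174 + 10 log₁₀(B) + NF + SNR_min
= −174 + 72.92 + 7.67 + 15.5
= −77.91 dBm → −77.9 dBm

−77.9 dBm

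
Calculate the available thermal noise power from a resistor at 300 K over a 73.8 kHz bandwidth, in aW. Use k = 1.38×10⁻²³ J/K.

P_n = kTB = 1.38×10⁻²³ × 300 × 7.38×10⁴ = 3.06×10⁻¹⁶ W = 306 aW

306 aW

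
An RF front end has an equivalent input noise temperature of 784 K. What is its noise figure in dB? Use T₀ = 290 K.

5.69 dB

F = 1 + T_e/T₀ = 1 + 784/290 = 3.70345
NF = 10 log₁₀(3.70345) = 5.69 dB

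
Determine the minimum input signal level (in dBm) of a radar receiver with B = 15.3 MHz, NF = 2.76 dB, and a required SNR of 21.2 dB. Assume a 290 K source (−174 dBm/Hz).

−78.2 dBm

Sensitivity = −174 + 10 log₁₀(B) + NF + SNR_min
= −174 + 71.85 + 2.76 + 21.2
= −78.19 dBm → −78.2 dBm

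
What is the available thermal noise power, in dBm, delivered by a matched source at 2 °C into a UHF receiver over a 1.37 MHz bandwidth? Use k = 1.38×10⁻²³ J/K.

−112.8 dBm

T = 2 °C + 273.15 = 275.15 K
P_n = kTB = 1.38×10⁻²³ × 275.15 × 1.37×10⁶ = 5.20×10⁻¹⁵ W
In dBm: 10 log₁₀(5.20×10⁻¹⁵ / 10⁻³) = −112.8 dBm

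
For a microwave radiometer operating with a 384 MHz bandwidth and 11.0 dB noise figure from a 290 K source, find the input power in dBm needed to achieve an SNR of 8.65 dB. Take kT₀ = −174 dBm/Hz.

Sensitivity = −174 + 10 log₁₀(B) + NF + SNR_min
= −174 + 85.84 + 11.0 + 8.65
= −68.51 dBm → −68.5 dBm

−68.5 dBm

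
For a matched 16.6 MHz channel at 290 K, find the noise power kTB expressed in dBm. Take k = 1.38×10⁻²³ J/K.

P_n = kTB = 1.38×10⁻²³ × 290 × 1.66×10⁷ = 6.64×10⁻¹⁴ W
In dBm: 10 log₁₀(6.64×10⁻¹⁴ / 10⁻³) = −101.8 dBm

−101.8 dBm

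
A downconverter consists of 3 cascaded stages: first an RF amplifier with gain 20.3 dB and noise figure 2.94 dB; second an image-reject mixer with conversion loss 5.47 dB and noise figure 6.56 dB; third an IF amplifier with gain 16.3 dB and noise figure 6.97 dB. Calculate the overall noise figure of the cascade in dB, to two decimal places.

3.29 dB

Convert to linear (a loss of L dB is a gain of −L dB): F_i = 10^(NF_i/10), G_i = 10^(G_i,dB/10)
  Stage 1: F_1 = 10^(2.94/10) = 1.968, G_1 = 10^(20.3/10) = 107.2
  Stage 2: F_2 = 10^(6.56/10) = 4.529, G_2 = 10^(−5.47/10) = 0.2838
  Stage 3: F_3 = 10^(6.97/10) = 4.977, G_3 = 10^(16.3/10) = 42.66
Friis cascade:
  F = 1.968 + (4.529 − 1)/107.2 + (4.977 − 1)/30.41 = 2.132
NF = 10 log₁₀(2.132) = 3.29 dB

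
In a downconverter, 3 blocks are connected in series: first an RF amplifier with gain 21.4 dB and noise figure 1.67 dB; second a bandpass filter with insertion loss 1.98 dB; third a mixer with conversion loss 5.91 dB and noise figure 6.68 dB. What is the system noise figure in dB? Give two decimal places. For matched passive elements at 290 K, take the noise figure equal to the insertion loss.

Convert to linear (a loss of L dB is a gain of −L dB): F_i = 10^(NF_i/10), G_i = 10^(G_i,dB/10)
  Stage 1: F_1 = 10^(1.67/10) = 1.469, G_1 = 10^(21.4/10) = 138.0
  Stage 2: F_2 = 10^(1.98/10) = 1.578, G_2 = 10^(−1.98/10) = 0.6339
  Stage 3: F_3 = 10^(6.68/10) = 4.656, G_3 = 10^(−5.91/10) = 0.2564
Friis cascade:
  F = 1.469 + (1.578 − 1)/138.0 + (4.656 − 1)/87.50 = 1.515
NF = 10 log₁₀(1.515) = 1.80 dB

1.80 dB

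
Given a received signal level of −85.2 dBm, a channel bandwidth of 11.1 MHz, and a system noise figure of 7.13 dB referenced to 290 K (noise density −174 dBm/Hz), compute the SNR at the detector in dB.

Noise floor: N = −174 + 10 log₁₀(B) + NF
10 log₁₀(1.11×10⁷) = 70.45 dB
N = −174 + 70.45 + 7.13 = −96.42 dBm
SNR = P_sig − N = −85.2 − (−96.42) = 11.22 dB → 11.2 dB

11.2 dB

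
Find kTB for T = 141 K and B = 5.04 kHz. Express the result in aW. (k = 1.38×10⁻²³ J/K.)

P_n = kTB = 1.38×10⁻²³ × 141 × 5.04×10³ = 9.81×10⁻¹⁸ W = 9.81 aW

9.81 aW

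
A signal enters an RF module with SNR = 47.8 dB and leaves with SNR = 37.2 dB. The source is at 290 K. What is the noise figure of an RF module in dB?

NF (dB) = SNR_in(dB) − SNR_out(dB) when the source is at T₀
NF = 47.8 − 37.2 = 10.6 dB

10.6 dB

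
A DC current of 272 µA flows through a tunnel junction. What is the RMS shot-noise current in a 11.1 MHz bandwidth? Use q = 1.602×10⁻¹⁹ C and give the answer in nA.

31.1 nA

I_n = √(2qI·B)
2qI·B = 2 × 1.602×10⁻¹⁹ × 2.72×10⁻⁴ × 1.11×10⁷ = 9.67×10⁻¹⁶ A²
I_n = √(9.67×10⁻¹⁶) = 3.11×10⁻⁸ A = 31.1 nA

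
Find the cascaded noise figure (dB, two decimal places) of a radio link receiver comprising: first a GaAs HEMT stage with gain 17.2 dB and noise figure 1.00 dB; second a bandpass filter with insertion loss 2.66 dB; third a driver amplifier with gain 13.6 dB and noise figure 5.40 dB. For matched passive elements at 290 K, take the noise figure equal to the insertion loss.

1.34 dB

Convert to linear (a loss of L dB is a gain of −L dB): F_i = 10^(NF_i/10), G_i = 10^(G_i,dB/10)
  Stage 1: F_1 = 10^(1.00/10) = 1.259, G_1 = 10^(17.2/10) = 52.48
  Stage 2: F_2 = 10^(2.66/10) = 1.845, G_2 = 10^(−2.66/10) = 0.5420
  Stage 3: F_3 = 10^(5.40/10) = 3.467, G_3 = 10^(13.6/10) = 22.91
Friis cascade:
  F = 1.259 + (1.845 − 1)/52.48 + (3.467 − 1)/28.44 = 1.362
NF = 10 log₁₀(1.362) = 1.34 dB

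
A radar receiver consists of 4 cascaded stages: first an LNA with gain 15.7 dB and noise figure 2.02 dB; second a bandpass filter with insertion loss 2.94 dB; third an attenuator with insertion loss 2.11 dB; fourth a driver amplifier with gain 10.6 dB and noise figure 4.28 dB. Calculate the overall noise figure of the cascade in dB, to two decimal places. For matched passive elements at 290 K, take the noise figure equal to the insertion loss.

Convert to linear (a loss of L dB is a gain of −L dB): F_i = 10^(NF_i/10), G_i = 10^(G_i,dB/10)
  Stage 1: F_1 = 10^(2.02/10) = 1.592, G_1 = 10^(15.7/10) = 37.15
  Stage 2: F_2 = 10^(2.94/10) = 1.968, G_2 = 10^(−2.94/10) = 0.5082
  Stage 3: F_3 = 10^(2.11/10) = 1.626, G_3 = 10^(−2.11/10) = 0.6152
  Stage 4: F_4 = 10^(4.28/10) = 2.679, G_4 = 10^(10.6/10) = 11.48
Friis cascade:
  F = 1.592 + (1.968 − 1)/37.15 + (1.626 − 1)/18.88 + (2.679 − 1)/11.61 = 1.796
NF = 10 log₁₀(1.796) = 2.54 dB

2.54 dB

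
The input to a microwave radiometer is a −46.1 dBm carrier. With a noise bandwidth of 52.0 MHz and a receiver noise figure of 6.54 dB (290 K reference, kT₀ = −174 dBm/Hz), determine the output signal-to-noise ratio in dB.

Noise floor: N = −174 + 10 log₁₀(B) + NF
10 log₁₀(5.20×10⁷) = 77.16 dB
N = −174 + 77.16 + 6.54 = −90.30 dBm
SNR = P_sig − N = −46.1 − (−90.30) = 44.20 dB → 44.2 dB

44.2 dB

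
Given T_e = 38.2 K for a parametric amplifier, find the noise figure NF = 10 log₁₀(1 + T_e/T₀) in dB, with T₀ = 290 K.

F = 1 + T_e/T₀ = 1 + 38.2/290 = 1.13172
NF = 10 log₁₀(1.13172) = 0.537 dB

0.537 dB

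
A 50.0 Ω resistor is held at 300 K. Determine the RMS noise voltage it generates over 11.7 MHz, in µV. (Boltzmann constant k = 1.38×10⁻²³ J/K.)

V_n = √(4kTRB)
4kTRB = 4 × 1.38×10⁻²³ × 300 × 5.00×10¹ × 1.17×10⁷ = 9.69×10⁻¹² V²
V_n = √(9.69×10⁻¹²) = 3.11×10⁻⁶ V = 3.11 µV

3.11 µV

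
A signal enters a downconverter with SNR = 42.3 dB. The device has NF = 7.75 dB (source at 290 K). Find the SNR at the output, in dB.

By definition F = SNR_in/SNR_out, so in dB: SNR_out = SNR_in − NF
SNR_out = 42.3 − 7.75 = 34.55 dB

34.55 dB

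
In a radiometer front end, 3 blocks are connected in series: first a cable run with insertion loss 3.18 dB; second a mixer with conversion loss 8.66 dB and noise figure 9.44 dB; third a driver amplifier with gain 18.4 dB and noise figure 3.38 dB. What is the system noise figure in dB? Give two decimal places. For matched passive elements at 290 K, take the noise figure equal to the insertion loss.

Convert to linear (a loss of L dB is a gain of −L dB): F_i = 10^(NF_i/10), G_i = 10^(G_i,dB/10)
  Stage 1: F_1 = 10^(3.18/10) = 2.080, G_1 = 10^(−3.18/10) = 0.4808
  Stage 2: F_2 = 10^(9.44/10) = 8.790, G_2 = 10^(−8.66/10) = 0.1361
  Stage 3: F_3 = 10^(3.38/10) = 2.178, G_3 = 10^(18.4/10) = 69.18
Friis cascade:
  F = 2.080 + (8.790 − 1)/0.4808 + (2.178 − 1)/0.06546 = 36.27
NF = 10 log₁₀(36.27) = 15.60 dB

15.60 dB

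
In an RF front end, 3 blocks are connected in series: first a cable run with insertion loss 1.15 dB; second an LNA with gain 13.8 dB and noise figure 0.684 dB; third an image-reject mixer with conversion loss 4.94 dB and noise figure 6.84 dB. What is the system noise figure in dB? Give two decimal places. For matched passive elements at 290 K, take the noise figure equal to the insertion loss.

Convert to linear (a loss of L dB is a gain of −L dB): F_i = 10^(NF_i/10), G_i = 10^(G_i,dB/10)
  Stage 1: F_1 = 10^(1.15/10) = 1.303, G_1 = 10^(−1.15/10) = 0.7674
  Stage 2: F_2 = 10^(0.684/10) = 1.171, G_2 = 10^(13.8/10) = 23.99
  Stage 3: F_3 = 10^(6.84/10) = 4.831, G_3 = 10^(−4.94/10) = 0.3206
Friis cascade:
  F = 1.303 + (1.171 − 1)/0.7674 + (4.831 − 1)/18.41 = 1.734
NF = 10 log₁₀(1.734) = 2.39 dB

2.39 dB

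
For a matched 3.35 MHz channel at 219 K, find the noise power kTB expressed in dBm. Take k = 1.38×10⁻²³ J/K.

P_n = kTB = 1.38×10⁻²³ × 219 × 3.35×10⁶ = 1.01×10⁻¹⁴ W
In dBm: 10 log₁₀(1.01×10⁻¹⁴ / 10⁻³) = −109.9 dBm

−109.9 dBm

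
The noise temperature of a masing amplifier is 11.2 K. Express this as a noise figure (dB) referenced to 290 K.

F = 1 + T_e/T₀ = 1 + 11.2/290 = 1.03862
NF = 10 log₁₀(1.03862) = 0.165 dB

0.165 dB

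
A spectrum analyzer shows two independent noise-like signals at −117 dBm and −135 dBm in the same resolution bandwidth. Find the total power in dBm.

Convert to linear, add, convert back:
P₁ = 2.00×10⁻¹⁵ W, P₂ = 3.16×10⁻¹⁷ W
P_tot = 2.03×10⁻¹⁵ W → 10 log₁₀(P_tot / 10⁻³) = −116.9 dBm

−116.9 dBm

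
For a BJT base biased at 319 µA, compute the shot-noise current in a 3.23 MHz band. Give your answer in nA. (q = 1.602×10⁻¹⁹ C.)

18.2 nA

I_n = √(2qI·B)
2qI·B = 2 × 1.602×10⁻¹⁹ × 3.19×10⁻⁴ × 3.23×10⁶ = 3.30×10⁻¹⁶ A²
I_n = √(3.30×10⁻¹⁶) = 1.82×10⁻⁸ A = 18.2 nA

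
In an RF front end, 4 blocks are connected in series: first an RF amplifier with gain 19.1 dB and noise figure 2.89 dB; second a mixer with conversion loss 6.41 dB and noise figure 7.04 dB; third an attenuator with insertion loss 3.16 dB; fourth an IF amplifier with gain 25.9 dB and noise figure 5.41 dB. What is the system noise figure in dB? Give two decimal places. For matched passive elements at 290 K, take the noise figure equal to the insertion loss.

Convert to linear (a loss of L dB is a gain of −L dB): F_i = 10^(NF_i/10), G_i = 10^(G_i,dB/10)
  Stage 1: F_1 = 10^(2.89/10) = 1.945, G_1 = 10^(19.1/10) = 81.28
  Stage 2: F_2 = 10^(7.04/10) = 5.058, G_2 = 10^(−6.41/10) = 0.2286
  Stage 3: F_3 = 10^(3.16/10) = 2.070, G_3 = 10^(−3.16/10) = 0.4831
  Stage 4: F_4 = 10^(5.41/10) = 3.475, G_4 = 10^(25.9/10) = 389.0
Friis cascade:
  F = 1.945 + (5.058 − 1)/81.28 + (2.070 − 1)/18.58 + (3.475 − 1)/8.974 = 2.329
NF = 10 log₁₀(2.329) = 3.67 dB

3.67 dB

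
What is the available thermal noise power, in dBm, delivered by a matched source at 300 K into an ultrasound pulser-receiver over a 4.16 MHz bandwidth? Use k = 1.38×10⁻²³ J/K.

P_n = kTB = 1.38×10⁻²³ × 300 × 4.16×10⁶ = 1.72×10⁻¹⁴ W
In dBm: 10 log₁₀(1.72×10⁻¹⁴ / 10⁻³) = −107.6 dBm

−107.6 dBm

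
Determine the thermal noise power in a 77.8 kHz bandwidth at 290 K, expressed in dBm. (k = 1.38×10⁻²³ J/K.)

P_n = kTB = 1.38×10⁻²³ × 290 × 7.78×10⁴ = 3.11×10⁻¹⁶ W
In dBm: 10 log₁₀(3.11×10⁻¹⁶ / 10⁻³) = −125.1 dBm

−125.1 dBm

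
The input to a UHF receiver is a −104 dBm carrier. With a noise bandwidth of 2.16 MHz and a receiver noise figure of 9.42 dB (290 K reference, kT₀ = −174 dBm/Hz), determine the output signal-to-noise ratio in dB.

−2.8 dB

Noise floor: N = −174 + 10 log₁₀(B) + NF
10 log₁₀(2.16×10⁶) = 63.34 dB
N = −174 + 63.34 + 9.42 = −101.24 dBm
SNR = P_sig − N = −104 − (−101.24) = −2.76 dB → −2.8 dB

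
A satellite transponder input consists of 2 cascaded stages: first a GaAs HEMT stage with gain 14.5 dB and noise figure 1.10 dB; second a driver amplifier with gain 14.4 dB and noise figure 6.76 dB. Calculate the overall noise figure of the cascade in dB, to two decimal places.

1.53 dB

Convert to linear (a loss of L dB is a gain of −L dB): F_i = 10^(NF_i/10), G_i = 10^(G_i,dB/10)
  Stage 1: F_1 = 10^(1.10/10) = 1.288, G_1 = 10^(14.5/10) = 28.18
  Stage 2: F_2 = 10^(6.76/10) = 4.742, G_2 = 10^(14.4/10) = 27.54
Friis cascade:
  F = 1.288 + (4.742 − 1)/28.18 = 1.421
NF = 10 log₁₀(1.421) = 1.53 dB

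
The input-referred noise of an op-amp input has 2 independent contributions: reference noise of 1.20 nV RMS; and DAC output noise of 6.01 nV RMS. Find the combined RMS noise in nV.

Uncorrelated sources add in power (mean-square): V_tot = √(ΣV_i²)
V_tot = √[(1.20×10⁻⁹)² + (6.01×10⁻⁹)²] = 6.13×10⁻⁹ V = 6.13 nV

6.13 nV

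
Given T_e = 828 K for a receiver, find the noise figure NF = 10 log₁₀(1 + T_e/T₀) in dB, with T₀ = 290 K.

5.86 dB

F = 1 + T_e/T₀ = 1 + 828/290 = 3.85517
NF = 10 log₁₀(3.85517) = 5.86 dB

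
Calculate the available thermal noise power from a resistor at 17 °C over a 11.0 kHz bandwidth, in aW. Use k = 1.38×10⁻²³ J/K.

T = 17 °C + 273.15 = 290.15 K
P_n = kTB = 1.38×10⁻²³ × 290.15 × 1.10×10⁴ = 4.40×10⁻¹⁷ W = 44.0 aW

44.0 aW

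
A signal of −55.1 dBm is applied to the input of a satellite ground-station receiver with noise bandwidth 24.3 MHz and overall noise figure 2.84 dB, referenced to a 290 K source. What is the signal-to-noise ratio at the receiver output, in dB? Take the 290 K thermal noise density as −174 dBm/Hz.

42.2 dB

Noise floor: N = −174 + 10 log₁₀(B) + NF
10 log₁₀(2.43×10⁷) = 73.86 dB
N = −174 + 73.86 + 2.84 = −97.30 dBm
SNR = P_sig − N = −55.1 − (−97.30) = 42.20 dB → 42.2 dB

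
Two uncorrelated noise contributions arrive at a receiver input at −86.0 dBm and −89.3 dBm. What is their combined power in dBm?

−84.3 dBm

Convert to linear, add, convert back:
P₁ = 2.51×10⁻¹² W, P₂ = 1.17×10⁻¹² W
P_tot = 3.69×10⁻¹² W → 10 log₁₀(P_tot / 10⁻³) = −84.3 dBm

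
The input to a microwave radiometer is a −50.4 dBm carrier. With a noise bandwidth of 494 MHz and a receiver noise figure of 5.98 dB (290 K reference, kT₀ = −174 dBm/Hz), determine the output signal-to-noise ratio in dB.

30.7 dB

Noise floor: N = −174 + 10 log₁₀(B) + NF
10 log₁₀(4.94×10⁸) = 86.94 dB
N = −174 + 86.94 + 5.98 = −81.08 dBm
SNR = P_sig − N = −50.4 − (−81.08) = 30.68 dB → 30.7 dB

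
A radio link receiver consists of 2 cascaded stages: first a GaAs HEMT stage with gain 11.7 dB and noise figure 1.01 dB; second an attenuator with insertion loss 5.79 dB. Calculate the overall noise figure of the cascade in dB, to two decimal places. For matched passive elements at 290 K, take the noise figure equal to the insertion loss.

1.62 dB

Convert to linear (a loss of L dB is a gain of −L dB): F_i = 10^(NF_i/10), G_i = 10^(G_i,dB/10)
  Stage 1: F_1 = 10^(1.01/10) = 1.262, G_1 = 10^(11.7/10) = 14.79
  Stage 2: F_2 = 10^(5.79/10) = 3.793, G_2 = 10^(−5.79/10) = 0.2636
Friis cascade:
  F = 1.262 + (3.793 − 1)/14.79 = 1.451
NF = 10 log₁₀(1.451) = 1.62 dB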